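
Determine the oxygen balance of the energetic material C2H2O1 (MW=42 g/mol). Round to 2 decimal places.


OB = -1600 * (2C + H/2 - O) / MW
Inner = 2*2 + 2/2 - 1 = 4.00
OB = -1600 * 4.00 / 42 = -152.38%


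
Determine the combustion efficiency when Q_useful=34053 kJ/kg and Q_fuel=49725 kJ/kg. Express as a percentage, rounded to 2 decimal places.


Efficiency = (Q_useful / Q_fuel) * 100
Efficiency = (34053 / 49725) * 100
Efficiency = 0.6848 * 100 = 68.48%


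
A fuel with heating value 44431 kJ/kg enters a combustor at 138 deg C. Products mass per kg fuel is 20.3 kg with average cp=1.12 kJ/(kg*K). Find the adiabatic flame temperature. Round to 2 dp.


T_ad = T_in + Hc / (m_p * cp)
Denominator = 20.3 * 1.12 = 22.7360
Temperature rise = 44431 / 22.7360 = 1954.21 K
T_ad = 138 + 1954.21 = 2092.21 deg C


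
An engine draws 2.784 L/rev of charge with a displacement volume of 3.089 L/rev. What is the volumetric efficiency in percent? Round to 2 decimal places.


eta_v = (V_actual / V_disp) * 100
Ratio = 2.784 / 3.089 = 0.9013
eta_v = 0.9013 * 100 = 90.13%


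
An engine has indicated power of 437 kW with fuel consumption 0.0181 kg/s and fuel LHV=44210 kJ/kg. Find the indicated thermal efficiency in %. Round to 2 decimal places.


eta_ith = (IP / (mf * LHV)) * 100
Denominator = 0.0181 * 44210 = 800.2010 kW
eta_ith = (437 / 800.2010) * 100 = 54.61%


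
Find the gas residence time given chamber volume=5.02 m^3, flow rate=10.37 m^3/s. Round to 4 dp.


tau = V / Q_flow
tau = 5.02 / 10.37 = 0.4841 s


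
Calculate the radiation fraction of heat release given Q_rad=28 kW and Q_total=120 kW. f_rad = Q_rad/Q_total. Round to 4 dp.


f_rad = Q_rad / Q_total
f_rad = 28 / 120 = 0.2333


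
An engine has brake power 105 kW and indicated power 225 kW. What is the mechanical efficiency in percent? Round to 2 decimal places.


eta_mech = (BP / IP) * 100
Ratio = 105 / 225 = 0.4667
eta_mech = 0.4667 * 100 = 46.67%


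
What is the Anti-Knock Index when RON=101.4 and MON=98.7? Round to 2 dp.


AKI = (RON + MON) / 2
AKI = (101.4 + 98.7) / 2
AKI = 200.1 / 2 = 100.05


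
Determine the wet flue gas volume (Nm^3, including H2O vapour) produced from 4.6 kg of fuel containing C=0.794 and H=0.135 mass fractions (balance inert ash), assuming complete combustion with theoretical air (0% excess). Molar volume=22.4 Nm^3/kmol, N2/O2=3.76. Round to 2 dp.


Per kg fuel: CO2 = (C/12 kmol)*22.4 = (0.794/12)*22.4 = 1.48213 Nm^3
Per kg fuel: H2O = (H/2 kmol)*22.4 = (0.135/2)*22.4 = 1.51200 Nm^3
O2 needed per kg fuel = C/12 + H/4 = 0.794/12 + 0.135/4 = 0.09991667 kmol
Per kg fuel: N2 = O2*3.76*22.4 = 0.09991667*3.76*22.4 = 8.41538 Nm^3
Total per kg = 1.48213 + 1.51200 + 8.41538 = 11.40951 Nm^3
Total = 11.40951 * 4.6 = 52.48 Nm^3


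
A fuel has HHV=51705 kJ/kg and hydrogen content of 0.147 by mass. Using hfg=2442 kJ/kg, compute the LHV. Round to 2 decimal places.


LHV = HHV - hfg * 9 * H
Water correction = 2442 * 9 * 0.147 = 3230.766 kJ/kg
LHV = 51705 - 3230.766 = 48474.23 kJ/kg


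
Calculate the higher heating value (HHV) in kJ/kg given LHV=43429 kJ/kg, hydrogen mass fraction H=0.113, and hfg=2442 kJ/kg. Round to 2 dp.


HHV = LHV + hfg * 9 * H
Water addition = 2442 * 9 * 0.113 = 2483.514 kJ/kg
HHV = 43429 + 2483.514 = 45912.51 kJ/kg


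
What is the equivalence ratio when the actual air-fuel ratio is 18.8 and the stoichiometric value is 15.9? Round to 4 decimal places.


phi = AFR_stoich / AFR_actual
phi = 15.9 / 18.8 = 0.8457


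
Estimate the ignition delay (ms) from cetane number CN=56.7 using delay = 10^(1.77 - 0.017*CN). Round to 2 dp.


delay = 10^(1.77 - 0.017*CN)
Exponent = 1.77 - 0.017*56.7 = 0.8061
delay = 10^0.8061 = 6.40 ms


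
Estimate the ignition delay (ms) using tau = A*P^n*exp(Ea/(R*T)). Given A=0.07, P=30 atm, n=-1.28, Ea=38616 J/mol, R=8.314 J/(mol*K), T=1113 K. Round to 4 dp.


tau = A * P^n * exp(Ea/(R*T))
P^n = 30^(-1.28) = 0.01286130
Ea/(R*T) = 38616/(8.314*1113) = 4.173132
exp(Ea/(R*T)) = 64.918446
tau = 0.07 * 0.01286130 * 64.918446 = 0.0584 ms


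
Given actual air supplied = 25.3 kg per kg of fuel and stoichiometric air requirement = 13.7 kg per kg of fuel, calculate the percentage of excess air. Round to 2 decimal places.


Excess air = actual - stoichiometric = 25.3 - 13.7 = 11.60 kg/kg fuel
Excess air % = (excess / stoich) * 100 = (11.60 / 13.7) * 100 = 84.67%


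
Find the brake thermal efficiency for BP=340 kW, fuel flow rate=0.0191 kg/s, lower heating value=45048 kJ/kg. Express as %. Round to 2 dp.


eta_BTE = (BP / (mf * LHV)) * 100
Denominator = 0.0191 * 45048 = 860.4168 kW
eta_BTE = (340 / 860.4168) * 100 = 39.52%


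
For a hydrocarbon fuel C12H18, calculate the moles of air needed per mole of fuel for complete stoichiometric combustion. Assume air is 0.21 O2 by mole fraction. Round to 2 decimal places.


Balanced combustion: C12H18 + 16.5 O2 -> 12 CO2 + 9 H2O
O2 needed = C + H/4 = 12 + 18/4 = 16.50 moles
Air moles = O2 / 0.21 = 16.50 / 0.21 = 78.57 moles air


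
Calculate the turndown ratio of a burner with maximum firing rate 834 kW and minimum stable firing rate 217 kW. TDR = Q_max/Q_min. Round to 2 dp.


TDR = Q_max / Q_min
TDR = 834 / 217 = 3.84


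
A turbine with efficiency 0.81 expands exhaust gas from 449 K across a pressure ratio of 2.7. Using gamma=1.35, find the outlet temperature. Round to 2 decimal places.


T_out = T_in * (1 - eta * (1 - PR^(-(gamma-1)/gamma)))
Exponent = -(1.35-1)/1.35 = -0.25925926
PR^exp = 2.7^(-0.25925926) = 0.77297411
Factor = 1 - 0.81*(1 - 0.77297411) = 0.81610903
T_out = 449 * 0.81610903 = 366.43 K


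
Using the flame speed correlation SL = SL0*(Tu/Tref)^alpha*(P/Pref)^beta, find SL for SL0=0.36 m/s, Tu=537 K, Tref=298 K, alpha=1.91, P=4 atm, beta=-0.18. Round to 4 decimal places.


SL = SL0 * (Tu/Tref)^alpha * (P/Pref)^beta
T ratio = 537/298 = 1.80201342
(T ratio)^alpha = 1.80201342^1.91 = 3.079625
(P/Pref)^beta = 4^(-0.18) = 0.779165
SL = 0.36 * 3.079625 * 0.779165 = 0.8638 m/s


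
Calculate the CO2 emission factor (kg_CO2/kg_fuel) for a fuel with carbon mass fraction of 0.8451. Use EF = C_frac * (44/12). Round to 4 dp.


EF = C_frac * (M_CO2 / M_C)
EF = 0.8451 * (44/12)
EF = 0.8451 * 3.666667 = 3.0987 kg_CO2/kg_fuel


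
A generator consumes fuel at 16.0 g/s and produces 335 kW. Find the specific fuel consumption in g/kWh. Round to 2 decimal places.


SFC = (mf / BP) * 3600
Rate = 16.0 / 335 = 0.047761 g/(s*kW)
SFC = 0.047761 * 3600 = 171.94 g/kWh


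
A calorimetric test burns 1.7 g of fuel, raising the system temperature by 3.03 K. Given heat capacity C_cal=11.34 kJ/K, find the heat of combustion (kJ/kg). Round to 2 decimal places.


Hc = C_cal * delta_T / m_fuel
Q_released = 11.34 * 3.03 = 34.3602 kJ
m_fuel = 1.7 g = 1.7/1000 kg = 0.001700 kg
Hc = 34.3602 / 0.001700 = 20211.88 kJ/kg


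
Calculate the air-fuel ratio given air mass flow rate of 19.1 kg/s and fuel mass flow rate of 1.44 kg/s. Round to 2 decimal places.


AFR = m_air / m_fuel
AFR = 19.1 / 1.44 = 13.26


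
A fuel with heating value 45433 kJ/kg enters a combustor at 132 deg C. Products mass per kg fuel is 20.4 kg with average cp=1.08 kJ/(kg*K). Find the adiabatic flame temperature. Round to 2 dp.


T_ad = T_in + Hc / (m_p * cp)
Denominator = 20.4 * 1.08 = 22.0320
Temperature rise = 45433 / 22.0320 = 2062.14 K
T_ad = 132 + 2062.14 = 2194.14 deg C


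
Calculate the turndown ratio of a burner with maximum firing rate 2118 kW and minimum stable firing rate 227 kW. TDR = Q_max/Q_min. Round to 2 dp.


TDR = Q_max / Q_min
TDR = 2118 / 227 = 9.33


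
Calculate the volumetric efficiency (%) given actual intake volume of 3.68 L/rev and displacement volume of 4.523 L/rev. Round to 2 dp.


eta_v = (V_actual / V_disp) * 100
Ratio = 3.68 / 4.523 = 0.8136
eta_v = 0.8136 * 100 = 81.36%


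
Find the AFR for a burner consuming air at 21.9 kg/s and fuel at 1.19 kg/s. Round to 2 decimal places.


AFR = m_air / m_fuel
AFR = 21.9 / 1.19 = 18.40


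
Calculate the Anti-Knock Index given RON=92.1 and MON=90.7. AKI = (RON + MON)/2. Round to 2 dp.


AKI = (RON + MON) / 2
AKI = (92.1 + 90.7) / 2
AKI = 182.8 / 2 = 91.40


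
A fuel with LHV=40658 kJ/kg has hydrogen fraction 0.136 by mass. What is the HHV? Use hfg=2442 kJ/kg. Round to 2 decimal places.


HHV = LHV + hfg * 9 * H
Water addition = 2442 * 9 * 0.136 = 2989.008 kJ/kg
HHV = 40658 + 2989.008 = 43647.01 kJ/kg


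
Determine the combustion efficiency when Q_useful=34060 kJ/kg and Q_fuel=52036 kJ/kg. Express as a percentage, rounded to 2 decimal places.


Efficiency = (Q_useful / Q_fuel) * 100
Efficiency = (34060 / 52036) * 100
Efficiency = 0.6545 * 100 = 65.45%


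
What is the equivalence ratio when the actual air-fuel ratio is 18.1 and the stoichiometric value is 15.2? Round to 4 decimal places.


phi = AFR_stoich / AFR_actual
phi = 15.2 / 18.1 = 0.8398


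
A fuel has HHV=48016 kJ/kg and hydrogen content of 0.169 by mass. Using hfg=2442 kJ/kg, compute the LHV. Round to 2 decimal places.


LHV = HHV - hfg * 9 * H
Water correction = 2442 * 9 * 0.169 = 3714.282 kJ/kg
LHV = 48016 - 3714.282 = 44301.72 kJ/kg


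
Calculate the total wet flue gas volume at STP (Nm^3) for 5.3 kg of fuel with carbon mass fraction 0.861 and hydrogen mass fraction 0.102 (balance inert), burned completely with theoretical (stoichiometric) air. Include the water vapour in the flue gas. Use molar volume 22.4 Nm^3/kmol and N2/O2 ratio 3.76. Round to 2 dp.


Per kg fuel: CO2 = (C/12 kmol)*22.4 = (0.861/12)*22.4 = 1.60720 Nm^3
Per kg fuel: H2O = (H/2 kmol)*22.4 = (0.102/2)*22.4 = 1.14240 Nm^3
O2 needed per kg fuel = C/12 + H/4 = 0.861/12 + 0.102/4 = 0.09725000 kmol
Per kg fuel: N2 = O2*3.76*22.4 = 0.09725000*3.76*22.4 = 8.19078 Nm^3
Total per kg = 1.60720 + 1.14240 + 8.19078 = 10.94038 Nm^3
Total = 10.94038 * 5.3 = 57.98 Nm^3


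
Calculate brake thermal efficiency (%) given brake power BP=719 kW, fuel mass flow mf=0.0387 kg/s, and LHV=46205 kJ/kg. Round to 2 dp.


eta_BTE = (BP / (mf * LHV)) * 100
Denominator = 0.0387 * 46205 = 1788.1335 kW
eta_BTE = (719 / 1788.1335) * 100 = 40.21%


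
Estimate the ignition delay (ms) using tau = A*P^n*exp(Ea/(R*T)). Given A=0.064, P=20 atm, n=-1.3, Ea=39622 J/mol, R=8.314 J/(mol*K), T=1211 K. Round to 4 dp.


tau = A * P^n * exp(Ea/(R*T))
P^n = 20^(-1.3) = 0.02035453
Ea/(R*T) = 39622/(8.314*1211) = 3.935340
exp(Ea/(R*T)) = 51.179534
tau = 0.064 * 0.02035453 * 51.179534 = 0.0667 ms


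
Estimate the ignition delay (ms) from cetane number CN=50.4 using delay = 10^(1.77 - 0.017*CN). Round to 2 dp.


delay = 10^(1.77 - 0.017*CN)
Exponent = 1.77 - 0.017*50.4 = 0.9132
delay = 10^0.9132 = 8.19 ms


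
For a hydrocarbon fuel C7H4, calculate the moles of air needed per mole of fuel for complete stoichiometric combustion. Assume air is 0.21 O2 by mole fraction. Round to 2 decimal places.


Balanced combustion: C7H4 + 8 O2 -> 7 CO2 + 2 H2O
O2 needed = C + H/4 = 7 + 4/4 = 8.00 moles
Air moles = O2 / 0.21 = 8.00 / 0.21 = 38.10 moles air


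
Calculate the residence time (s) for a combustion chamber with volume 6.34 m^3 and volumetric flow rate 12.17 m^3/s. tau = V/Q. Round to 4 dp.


tau = V / Q_flow
tau = 6.34 / 12.17 = 0.5210 s


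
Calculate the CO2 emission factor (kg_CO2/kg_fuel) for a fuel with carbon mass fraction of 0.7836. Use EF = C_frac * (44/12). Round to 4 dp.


EF = C_frac * (M_CO2 / M_C)
EF = 0.7836 * (44/12)
EF = 0.7836 * 3.666667 = 2.8732 kg_CO2/kg_fuel


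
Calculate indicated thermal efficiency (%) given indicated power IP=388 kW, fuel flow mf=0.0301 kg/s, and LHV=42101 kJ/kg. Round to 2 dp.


eta_ith = (IP / (mf * LHV)) * 100
Denominator = 0.0301 * 42101 = 1267.2401 kW
eta_ith = (388 / 1267.2401) * 100 = 30.62%


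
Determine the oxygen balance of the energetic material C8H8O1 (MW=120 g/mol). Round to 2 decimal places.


OB = -1600 * (2C + H/2 - O) / MW
Inner = 2*8 + 8/2 - 1 = 19.00
OB = -1600 * 19.00 / 120 = -253.33%


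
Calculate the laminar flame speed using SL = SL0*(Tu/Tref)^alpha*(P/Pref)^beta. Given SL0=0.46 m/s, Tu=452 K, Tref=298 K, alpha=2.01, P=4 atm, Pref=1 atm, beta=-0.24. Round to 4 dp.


SL = SL0 * (Tu/Tref)^alpha * (P/Pref)^beta
T ratio = 452/298 = 1.51677852
(T ratio)^alpha = 1.51677852^2.01 = 2.310221
(P/Pref)^beta = 4^(-0.24) = 0.716978
SL = 0.46 * 2.310221 * 0.716978 = 0.7619 m/s


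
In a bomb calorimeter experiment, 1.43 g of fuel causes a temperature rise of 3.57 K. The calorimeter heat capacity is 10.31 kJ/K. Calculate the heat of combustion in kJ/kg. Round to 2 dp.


Hc = C_cal * delta_T / m_fuel
Q_released = 10.31 * 3.57 = 36.8067 kJ
m_fuel = 1.43 g = 1.43/1000 kg = 0.001430 kg
Hc = 36.8067 / 0.001430 = 25738.95 kJ/kg


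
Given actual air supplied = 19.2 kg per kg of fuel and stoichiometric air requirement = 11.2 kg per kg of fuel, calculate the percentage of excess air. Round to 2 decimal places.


Excess air = actual - stoichiometric = 19.2 - 11.2 = 8.00 kg/kg fuel
Excess air % = (excess / stoich) * 100 = (8.00 / 11.2) * 100 = 71.43%


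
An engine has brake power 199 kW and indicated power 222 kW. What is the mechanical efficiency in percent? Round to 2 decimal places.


eta_mech = (BP / IP) * 100
Ratio = 199 / 222 = 0.8964
eta_mech = 0.8964 * 100 = 89.64%


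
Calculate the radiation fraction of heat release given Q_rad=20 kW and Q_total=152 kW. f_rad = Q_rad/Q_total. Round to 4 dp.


f_rad = Q_rad / Q_total
f_rad = 20 / 152 = 0.1316


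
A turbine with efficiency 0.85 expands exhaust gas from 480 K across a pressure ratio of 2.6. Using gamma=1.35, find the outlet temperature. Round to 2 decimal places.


T_out = T_in * (1 - eta * (1 - PR^(-(gamma-1)/gamma)))
Exponent = -(1.35-1)/1.35 = -0.25925926
PR^exp = 2.6^(-0.25925926) = 0.78057442
Factor = 1 - 0.85*(1 - 0.78057442) = 0.81348826
T_out = 480 * 0.81348826 = 390.47 K


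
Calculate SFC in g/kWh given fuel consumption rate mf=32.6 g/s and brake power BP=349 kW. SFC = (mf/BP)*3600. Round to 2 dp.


SFC = (mf / BP) * 3600
Rate = 32.6 / 349 = 0.093410 g/(s*kW)
SFC = 0.093410 * 3600 = 336.28 g/kWh


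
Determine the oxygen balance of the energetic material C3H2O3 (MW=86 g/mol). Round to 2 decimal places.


OB = -1600 * (2C + H/2 - O) / MW
Inner = 2*3 + 2/2 - 3 = 4.00
OB = -1600 * 4.00 / 86 = -74.42%


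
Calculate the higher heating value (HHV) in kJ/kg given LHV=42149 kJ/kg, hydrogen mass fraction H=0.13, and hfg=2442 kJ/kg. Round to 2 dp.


HHV = LHV + hfg * 9 * H
Water addition = 2442 * 9 * 0.13 = 2857.140 kJ/kg
HHV = 42149 + 2857.140 = 45006.14 kJ/kg


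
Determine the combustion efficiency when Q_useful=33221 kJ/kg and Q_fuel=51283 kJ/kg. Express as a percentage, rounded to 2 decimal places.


Efficiency = (Q_useful / Q_fuel) * 100
Efficiency = (33221 / 51283) * 100
Efficiency = 0.6478 * 100 = 64.78%


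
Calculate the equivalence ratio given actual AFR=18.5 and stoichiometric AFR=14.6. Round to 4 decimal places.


phi = AFR_stoich / AFR_actual
phi = 14.6 / 18.5 = 0.7892


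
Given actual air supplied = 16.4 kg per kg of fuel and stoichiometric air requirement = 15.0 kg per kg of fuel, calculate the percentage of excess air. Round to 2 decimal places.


Excess air = actual - stoichiometric = 16.4 - 15.0 = 1.40 kg/kg fuel
Excess air % = (excess / stoich) * 100 = (1.40 / 15.0) * 100 = 9.33%


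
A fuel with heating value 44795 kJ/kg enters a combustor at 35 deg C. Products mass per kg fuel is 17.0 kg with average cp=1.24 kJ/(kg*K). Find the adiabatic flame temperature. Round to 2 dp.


T_ad = T_in + Hc / (m_p * cp)
Denominator = 17.0 * 1.24 = 21.0800
Temperature rise = 44795 / 21.0800 = 2125.00 K
T_ad = 35 + 2125.00 = 2160.00 deg C


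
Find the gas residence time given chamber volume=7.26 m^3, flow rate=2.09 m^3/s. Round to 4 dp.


tau = V / Q_flow
tau = 7.26 / 2.09 = 3.4737 s


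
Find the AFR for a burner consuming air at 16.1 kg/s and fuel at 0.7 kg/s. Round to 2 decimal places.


AFR = m_air / m_fuel
AFR = 16.1 / 0.7 = 23.00


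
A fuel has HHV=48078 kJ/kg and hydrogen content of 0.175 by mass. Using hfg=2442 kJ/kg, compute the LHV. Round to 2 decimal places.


LHV = HHV - hfg * 9 * H
Water correction = 2442 * 9 * 0.175 = 3846.150 kJ/kg
LHV = 48078 - 3846.150 = 44231.85 kJ/kg


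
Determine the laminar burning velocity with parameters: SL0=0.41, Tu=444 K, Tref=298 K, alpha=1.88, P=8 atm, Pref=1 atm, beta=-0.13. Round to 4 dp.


SL = SL0 * (Tu/Tref)^alpha * (P/Pref)^beta
T ratio = 444/298 = 1.48993289
(T ratio)^alpha = 1.48993289^1.88 = 2.116184
(P/Pref)^beta = 8^(-0.13) = 0.763130
SL = 0.41 * 2.116184 * 0.763130 = 0.6621 m/s


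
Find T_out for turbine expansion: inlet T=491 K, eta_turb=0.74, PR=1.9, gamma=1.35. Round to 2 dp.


T_out = T_in * (1 - eta * (1 - PR^(-(gamma-1)/gamma)))
Exponent = -(1.35-1)/1.35 = -0.25925926
PR^exp = 1.9^(-0.25925926) = 0.84670193
Factor = 1 - 0.74*(1 - 0.84670193) = 0.88655943
T_out = 491 * 0.88655943 = 435.30 K


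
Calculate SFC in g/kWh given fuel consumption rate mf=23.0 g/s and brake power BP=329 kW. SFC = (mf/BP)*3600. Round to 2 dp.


SFC = (mf / BP) * 3600
Rate = 23.0 / 329 = 0.069909 g/(s*kW)
SFC = 0.069909 * 3600 = 251.67 g/kWh


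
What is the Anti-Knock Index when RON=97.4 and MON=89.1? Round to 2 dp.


AKI = (RON + MON) / 2
AKI = (97.4 + 89.1) / 2
AKI = 186.5 / 2 = 93.25


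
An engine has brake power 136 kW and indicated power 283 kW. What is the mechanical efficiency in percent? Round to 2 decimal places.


eta_mech = (BP / IP) * 100
Ratio = 136 / 283 = 0.4806
eta_mech = 0.4806 * 100 = 48.06%


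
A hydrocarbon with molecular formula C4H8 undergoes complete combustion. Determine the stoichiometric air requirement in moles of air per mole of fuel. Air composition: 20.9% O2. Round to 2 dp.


Balanced combustion: C4H8 + 6 O2 -> 4 CO2 + 4 H2O
O2 needed = C + H/4 = 4 + 8/4 = 6.00 moles
Air moles = O2 / 0.209 = 6.00 / 0.209 = 28.71 moles air


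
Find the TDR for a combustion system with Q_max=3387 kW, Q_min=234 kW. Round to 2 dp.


TDR = Q_max / Q_min
TDR = 3387 / 234 = 14.47


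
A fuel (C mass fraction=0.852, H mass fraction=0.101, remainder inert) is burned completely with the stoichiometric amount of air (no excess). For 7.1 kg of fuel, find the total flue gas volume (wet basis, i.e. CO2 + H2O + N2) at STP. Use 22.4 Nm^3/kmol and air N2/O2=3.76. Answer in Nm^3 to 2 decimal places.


Per kg fuel: CO2 = (C/12 kmol)*22.4 = (0.852/12)*22.4 = 1.59040 Nm^3
Per kg fuel: H2O = (H/2 kmol)*22.4 = (0.101/2)*22.4 = 1.13120 Nm^3
O2 needed per kg fuel = C/12 + H/4 = 0.852/12 + 0.101/4 = 0.09625000 kmol
Per kg fuel: N2 = O2*3.76*22.4 = 0.09625000*3.76*22.4 = 8.10656 Nm^3
Total per kg = 1.59040 + 1.13120 + 8.10656 = 10.82816 Nm^3
Total = 10.82816 * 7.1 = 76.88 Nm^3


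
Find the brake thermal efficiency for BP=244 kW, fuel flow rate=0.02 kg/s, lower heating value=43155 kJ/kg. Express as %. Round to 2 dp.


eta_BTE = (BP / (mf * LHV)) * 100
Denominator = 0.02 * 43155 = 863.1000 kW
eta_BTE = (244 / 863.1000) * 100 = 28.27%


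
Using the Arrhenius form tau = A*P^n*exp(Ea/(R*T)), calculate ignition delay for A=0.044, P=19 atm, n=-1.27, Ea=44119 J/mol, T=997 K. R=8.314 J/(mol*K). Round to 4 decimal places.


tau = A * P^n * exp(Ea/(R*T))
P^n = 19^(-1.27) = 0.02376747
Ea/(R*T) = 44119/(8.314*997) = 5.322559
exp(Ea/(R*T)) = 204.907564
tau = 0.044 * 0.02376747 * 204.907564 = 0.2143 ms


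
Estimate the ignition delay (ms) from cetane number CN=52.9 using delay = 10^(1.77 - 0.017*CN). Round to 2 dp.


delay = 10^(1.77 - 0.017*CN)
Exponent = 1.77 - 0.017*52.9 = 0.8707
delay = 10^0.8707 = 7.43 ms


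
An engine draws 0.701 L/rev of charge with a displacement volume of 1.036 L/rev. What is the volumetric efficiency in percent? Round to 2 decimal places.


eta_v = (V_actual / V_disp) * 100
Ratio = 0.701 / 1.036 = 0.6766
eta_v = 0.6766 * 100 = 67.66%


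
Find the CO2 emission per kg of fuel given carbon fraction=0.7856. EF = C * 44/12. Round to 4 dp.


EF = C_frac * (M_CO2 / M_C)
EF = 0.7856 * (44/12)
EF = 0.7856 * 3.666667 = 2.8805 kg_CO2/kg_fuel


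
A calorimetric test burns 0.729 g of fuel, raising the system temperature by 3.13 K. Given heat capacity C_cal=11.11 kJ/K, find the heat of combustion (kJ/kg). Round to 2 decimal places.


Hc = C_cal * delta_T / m_fuel
Q_released = 11.11 * 3.13 = 34.7743 kJ
m_fuel = 0.729 g = 0.729/1000 kg = 0.000729 kg
Hc = 34.7743 / 0.000729 = 47701.37 kJ/kg


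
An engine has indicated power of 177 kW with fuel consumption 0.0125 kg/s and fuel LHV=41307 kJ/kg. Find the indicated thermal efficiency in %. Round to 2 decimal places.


eta_ith = (IP / (mf * LHV)) * 100
Denominator = 0.0125 * 41307 = 516.3375 kW
eta_ith = (177 / 516.3375) * 100 = 34.28%


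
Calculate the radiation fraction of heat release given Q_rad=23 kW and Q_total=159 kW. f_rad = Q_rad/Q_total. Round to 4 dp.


f_rad = Q_rad / Q_total
f_rad = 23 / 159 = 0.1447


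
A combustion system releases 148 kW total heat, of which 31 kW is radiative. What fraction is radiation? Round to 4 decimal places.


f_rad = Q_rad / Q_total
f_rad = 31 / 148 = 0.2095


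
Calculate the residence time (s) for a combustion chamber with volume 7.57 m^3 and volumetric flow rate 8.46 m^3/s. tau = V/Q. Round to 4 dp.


tau = V / Q_flow
tau = 7.57 / 8.46 = 0.8948 s


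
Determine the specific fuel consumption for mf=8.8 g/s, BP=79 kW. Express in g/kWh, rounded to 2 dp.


SFC = (mf / BP) * 3600
Rate = 8.8 / 79 = 0.111392 g/(s*kW)
SFC = 0.111392 * 3600 = 401.01 g/kWh


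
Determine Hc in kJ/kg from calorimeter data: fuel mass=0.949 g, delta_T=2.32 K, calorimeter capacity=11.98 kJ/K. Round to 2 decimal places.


Hc = C_cal * delta_T / m_fuel
Q_released = 11.98 * 2.32 = 27.7936 kJ
m_fuel = 0.949 g = 0.949/1000 kg = 0.000949 kg
Hc = 27.7936 / 0.000949 = 29287.25 kJ/kg


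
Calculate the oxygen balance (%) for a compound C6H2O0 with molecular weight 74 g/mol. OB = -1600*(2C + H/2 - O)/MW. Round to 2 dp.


OB = -1600 * (2C + H/2 - O) / MW
Inner = 2*6 + 2/2 - 0 = 13.00
OB = -1600 * 13.00 / 74 = -281.08%


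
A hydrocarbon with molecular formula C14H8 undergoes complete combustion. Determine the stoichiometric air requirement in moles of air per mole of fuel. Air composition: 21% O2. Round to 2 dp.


Balanced combustion: C14H8 + 16 O2 -> 14 CO2 + 4 H2O
O2 needed = C + H/4 = 14 + 8/4 = 16.00 moles
Air moles = O2 / 0.21 = 16.00 / 0.21 = 76.19 moles air


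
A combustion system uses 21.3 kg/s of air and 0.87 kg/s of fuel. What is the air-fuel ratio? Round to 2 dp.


AFR = m_air / m_fuel
AFR = 21.3 / 0.87 = 24.48


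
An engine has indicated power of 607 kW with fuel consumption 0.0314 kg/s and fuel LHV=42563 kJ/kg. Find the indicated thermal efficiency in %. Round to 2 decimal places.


eta_ith = (IP / (mf * LHV)) * 100
Denominator = 0.0314 * 42563 = 1336.4782 kW
eta_ith = (607 / 1336.4782) * 100 = 45.42%


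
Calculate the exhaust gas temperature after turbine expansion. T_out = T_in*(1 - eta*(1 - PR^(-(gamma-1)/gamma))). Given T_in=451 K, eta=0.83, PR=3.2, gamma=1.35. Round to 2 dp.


T_out = T_in * (1 - eta * (1 - PR^(-(gamma-1)/gamma)))
Exponent = -(1.35-1)/1.35 = -0.25925926
PR^exp = 3.2^(-0.25925926) = 0.73966521
Factor = 1 - 0.83*(1 - 0.73966521) = 0.78392212
T_out = 451 * 0.78392212 = 353.55 K


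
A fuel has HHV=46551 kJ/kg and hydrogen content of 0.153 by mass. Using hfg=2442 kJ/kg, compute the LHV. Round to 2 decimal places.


LHV = HHV - hfg * 9 * H
Water correction = 2442 * 9 * 0.153 = 3362.634 kJ/kg
LHV = 46551 - 3362.634 = 43188.37 kJ/kg


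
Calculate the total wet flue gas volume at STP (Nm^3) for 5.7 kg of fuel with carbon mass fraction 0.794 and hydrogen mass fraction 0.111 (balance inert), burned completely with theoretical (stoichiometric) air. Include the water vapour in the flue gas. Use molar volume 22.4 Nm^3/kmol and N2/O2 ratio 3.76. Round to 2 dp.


Per kg fuel: CO2 = (C/12 kmol)*22.4 = (0.794/12)*22.4 = 1.48213 Nm^3
Per kg fuel: H2O = (H/2 kmol)*22.4 = (0.111/2)*22.4 = 1.24320 Nm^3
O2 needed per kg fuel = C/12 + H/4 = 0.794/12 + 0.111/4 = 0.09391667 kmol
Per kg fuel: N2 = O2*3.76*22.4 = 0.09391667*3.76*22.4 = 7.91004 Nm^3
Total per kg = 1.48213 + 1.24320 + 7.91004 = 10.63537 Nm^3
Total = 10.63537 * 5.7 = 60.62 Nm^3


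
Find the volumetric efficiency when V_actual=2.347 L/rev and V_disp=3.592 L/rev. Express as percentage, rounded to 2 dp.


eta_v = (V_actual / V_disp) * 100
Ratio = 2.347 / 3.592 = 0.6534
eta_v = 0.6534 * 100 = 65.34%


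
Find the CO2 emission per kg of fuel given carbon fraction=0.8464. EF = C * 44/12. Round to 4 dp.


EF = C_frac * (M_CO2 / M_C)
EF = 0.8464 * (44/12)
EF = 0.8464 * 3.666667 = 3.1035 kg_CO2/kg_fuel


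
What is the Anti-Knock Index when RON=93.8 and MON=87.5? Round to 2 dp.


AKI = (RON + MON) / 2
AKI = (93.8 + 87.5) / 2
AKI = 181.3 / 2 = 90.65


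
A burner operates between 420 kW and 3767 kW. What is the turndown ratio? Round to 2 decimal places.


TDR = Q_max / Q_min
TDR = 3767 / 420 = 8.97


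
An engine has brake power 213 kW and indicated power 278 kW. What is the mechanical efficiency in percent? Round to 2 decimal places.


eta_mech = (BP / IP) * 100
Ratio = 213 / 278 = 0.7662
eta_mech = 0.7662 * 100 = 76.62%


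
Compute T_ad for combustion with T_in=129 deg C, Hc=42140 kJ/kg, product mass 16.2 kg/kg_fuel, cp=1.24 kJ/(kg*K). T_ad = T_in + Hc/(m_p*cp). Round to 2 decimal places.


T_ad = T_in + Hc / (m_p * cp)
Denominator = 16.2 * 1.24 = 20.0880
Temperature rise = 42140 / 20.0880 = 2097.77 K
T_ad = 129 + 2097.77 = 2226.77 deg C


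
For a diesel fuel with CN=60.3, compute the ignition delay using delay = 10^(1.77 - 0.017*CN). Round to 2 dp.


delay = 10^(1.77 - 0.017*CN)
Exponent = 1.77 - 0.017*60.3 = 0.7449
delay = 10^0.7449 = 5.56 ms


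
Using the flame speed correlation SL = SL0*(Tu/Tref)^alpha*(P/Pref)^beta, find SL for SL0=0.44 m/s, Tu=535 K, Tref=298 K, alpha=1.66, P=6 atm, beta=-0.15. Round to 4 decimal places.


SL = SL0 * (Tu/Tref)^alpha * (P/Pref)^beta
T ratio = 535/298 = 1.79530201
(T ratio)^alpha = 1.79530201^1.66 = 2.641607
(P/Pref)^beta = 6^(-0.15) = 0.764324
SL = 0.44 * 2.641607 * 0.764324 = 0.8884 m/s


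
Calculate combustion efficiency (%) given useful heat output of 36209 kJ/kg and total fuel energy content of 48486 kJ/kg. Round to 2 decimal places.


Efficiency = (Q_useful / Q_fuel) * 100
Efficiency = (36209 / 48486) * 100
Efficiency = 0.7468 * 100 = 74.68%


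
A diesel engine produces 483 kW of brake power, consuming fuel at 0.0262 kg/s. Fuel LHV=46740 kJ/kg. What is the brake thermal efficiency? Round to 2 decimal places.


eta_BTE = (BP / (mf * LHV)) * 100
Denominator = 0.0262 * 46740 = 1224.5880 kW
eta_BTE = (483 / 1224.5880) * 100 = 39.44%


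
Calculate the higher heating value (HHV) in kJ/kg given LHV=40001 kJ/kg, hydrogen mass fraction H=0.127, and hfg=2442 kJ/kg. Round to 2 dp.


HHV = LHV + hfg * 9 * H
Water addition = 2442 * 9 * 0.127 = 2791.206 kJ/kg
HHV = 40001 + 2791.206 = 42792.21 kJ/kg


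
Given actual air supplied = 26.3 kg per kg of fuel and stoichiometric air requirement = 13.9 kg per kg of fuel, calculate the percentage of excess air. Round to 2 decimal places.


Excess air = actual - stoichiometric = 26.3 - 13.9 = 12.40 kg/kg fuel
Excess air % = (excess / stoich) * 100 = (12.40 / 13.9) * 100 = 89.21%


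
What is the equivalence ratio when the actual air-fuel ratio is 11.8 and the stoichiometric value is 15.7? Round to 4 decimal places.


phi = AFR_stoich / AFR_actual
phi = 15.7 / 11.8 = 1.3305


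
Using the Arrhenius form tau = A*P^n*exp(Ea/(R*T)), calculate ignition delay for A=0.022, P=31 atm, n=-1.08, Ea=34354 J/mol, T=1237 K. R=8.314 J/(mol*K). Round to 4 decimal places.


tau = A * P^n * exp(Ea/(R*T))
P^n = 31^(-1.08) = 0.02450921
Ea/(R*T) = 34354/(8.314*1237) = 3.340393
exp(Ea/(R*T)) = 28.230225
tau = 0.022 * 0.02450921 * 28.230225 = 0.0152 ms


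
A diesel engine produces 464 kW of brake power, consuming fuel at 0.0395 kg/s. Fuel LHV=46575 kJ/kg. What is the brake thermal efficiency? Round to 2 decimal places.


eta_BTE = (BP / (mf * LHV)) * 100
Denominator = 0.0395 * 46575 = 1839.7125 kW
eta_BTE = (464 / 1839.7125) * 100 = 25.22%


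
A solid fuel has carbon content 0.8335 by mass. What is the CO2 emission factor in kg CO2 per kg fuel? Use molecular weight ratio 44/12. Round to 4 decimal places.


EF = C_frac * (M_CO2 / M_C)
EF = 0.8335 * (44/12)
EF = 0.8335 * 3.666667 = 3.0562 kg_CO2/kg_fuel


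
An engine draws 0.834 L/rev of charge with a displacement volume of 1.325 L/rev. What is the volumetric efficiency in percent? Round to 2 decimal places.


eta_v = (V_actual / V_disp) * 100
Ratio = 0.834 / 1.325 = 0.6294
eta_v = 0.6294 * 100 = 62.94%


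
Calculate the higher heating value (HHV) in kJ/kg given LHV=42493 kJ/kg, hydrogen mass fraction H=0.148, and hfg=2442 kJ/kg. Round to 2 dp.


HHV = LHV + hfg * 9 * H
Water addition = 2442 * 9 * 0.148 = 3252.744 kJ/kg
HHV = 42493 + 3252.744 = 45745.74 kJ/kg


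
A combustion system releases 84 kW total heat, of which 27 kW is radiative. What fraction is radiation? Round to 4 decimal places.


f_rad = Q_rad / Q_total
f_rad = 27 / 84 = 0.3214


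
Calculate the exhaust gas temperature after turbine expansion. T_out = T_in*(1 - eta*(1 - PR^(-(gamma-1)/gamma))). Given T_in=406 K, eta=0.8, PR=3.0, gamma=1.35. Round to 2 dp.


T_out = T_in * (1 - eta * (1 - PR^(-(gamma-1)/gamma)))
Exponent = -(1.35-1)/1.35 = -0.25925926
PR^exp = 3.0^(-0.25925926) = 0.75214556
Factor = 1 - 0.8*(1 - 0.75214556) = 0.80171645
T_out = 406 * 0.80171645 = 325.50 K


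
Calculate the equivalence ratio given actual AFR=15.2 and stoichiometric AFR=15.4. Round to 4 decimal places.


phi = AFR_stoich / AFR_actual
phi = 15.4 / 15.2 = 1.0132


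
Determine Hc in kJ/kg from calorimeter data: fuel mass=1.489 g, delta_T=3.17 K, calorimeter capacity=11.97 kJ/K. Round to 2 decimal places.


Hc = C_cal * delta_T / m_fuel
Q_released = 11.97 * 3.17 = 37.9449 kJ
m_fuel = 1.489 g = 1.489/1000 kg = 0.001489 kg
Hc = 37.9449 / 0.001489 = 25483.48 kJ/kg


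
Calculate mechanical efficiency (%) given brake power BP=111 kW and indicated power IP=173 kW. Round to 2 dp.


eta_mech = (BP / IP) * 100
Ratio = 111 / 173 = 0.6416
eta_mech = 0.6416 * 100 = 64.16%


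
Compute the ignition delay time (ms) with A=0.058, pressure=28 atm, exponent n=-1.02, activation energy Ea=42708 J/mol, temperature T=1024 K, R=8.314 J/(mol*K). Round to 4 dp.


tau = A * P^n * exp(Ea/(R*T))
P^n = 28^(-1.02) = 0.03341172
Ea/(R*T) = 42708/(8.314*1024) = 5.016482
exp(Ea/(R*T)) = 150.879573
tau = 0.058 * 0.03341172 * 150.879573 = 0.2924 ms


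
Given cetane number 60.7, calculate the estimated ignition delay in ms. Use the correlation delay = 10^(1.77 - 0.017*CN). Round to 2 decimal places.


delay = 10^(1.77 - 0.017*CN)
Exponent = 1.77 - 0.017*60.7 = 0.7381
delay = 10^0.7381 = 5.47 ms


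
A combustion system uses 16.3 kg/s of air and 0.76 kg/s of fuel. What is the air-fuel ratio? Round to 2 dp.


AFR = m_air / m_fuel
AFR = 16.3 / 0.76 = 21.45


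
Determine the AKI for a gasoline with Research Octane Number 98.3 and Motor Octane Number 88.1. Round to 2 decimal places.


AKI = (RON + MON) / 2
AKI = (98.3 + 88.1) / 2
AKI = 186.4 / 2 = 93.20


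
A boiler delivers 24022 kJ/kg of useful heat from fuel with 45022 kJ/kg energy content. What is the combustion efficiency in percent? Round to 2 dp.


Efficiency = (Q_useful / Q_fuel) * 100
Efficiency = (24022 / 45022) * 100
Efficiency = 0.5336 * 100 = 53.36%


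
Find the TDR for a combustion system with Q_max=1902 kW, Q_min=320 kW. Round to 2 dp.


TDR = Q_max / Q_min
TDR = 1902 / 320 = 5.94


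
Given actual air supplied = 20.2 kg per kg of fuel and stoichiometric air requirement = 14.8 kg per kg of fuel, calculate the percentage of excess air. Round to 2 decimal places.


Excess air = actual - stoichiometric = 20.2 - 14.8 = 5.40 kg/kg fuel
Excess air % = (excess / stoich) * 100 = (5.40 / 14.8) * 100 = 36.49%


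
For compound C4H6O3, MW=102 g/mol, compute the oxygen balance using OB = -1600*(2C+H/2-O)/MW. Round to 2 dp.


OB = -1600 * (2C + H/2 - O) / MW
Inner = 2*4 + 6/2 - 3 = 8.00
OB = -1600 * 8.00 / 102 = -125.49%


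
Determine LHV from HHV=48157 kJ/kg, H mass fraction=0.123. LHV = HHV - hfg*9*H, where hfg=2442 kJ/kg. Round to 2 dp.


LHV = HHV - hfg * 9 * H
Water correction = 2442 * 9 * 0.123 = 2703.294 kJ/kg
LHV = 48157 - 2703.294 = 45453.71 kJ/kg


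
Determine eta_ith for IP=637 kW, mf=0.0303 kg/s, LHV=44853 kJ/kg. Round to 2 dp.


eta_ith = (IP / (mf * LHV)) * 100
Denominator = 0.0303 * 44853 = 1359.0459 kW
eta_ith = (637 / 1359.0459) * 100 = 46.87%


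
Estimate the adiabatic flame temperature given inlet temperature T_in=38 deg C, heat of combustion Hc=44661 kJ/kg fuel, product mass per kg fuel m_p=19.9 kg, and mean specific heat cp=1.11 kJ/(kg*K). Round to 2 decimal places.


T_ad = T_in + Hc / (m_p * cp)
Denominator = 19.9 * 1.11 = 22.0890
Temperature rise = 44661 / 22.0890 = 2021.87 K
T_ad = 38 + 2021.87 = 2059.87 deg C


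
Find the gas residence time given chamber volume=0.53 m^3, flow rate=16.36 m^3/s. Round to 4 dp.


tau = V / Q_flow
tau = 0.53 / 16.36 = 0.0324 s


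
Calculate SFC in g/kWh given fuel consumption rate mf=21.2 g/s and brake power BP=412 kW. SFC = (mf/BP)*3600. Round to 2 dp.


SFC = (mf / BP) * 3600
Rate = 21.2 / 412 = 0.051456 g/(s*kW)
SFC = 0.051456 * 3600 = 185.24 g/kWh


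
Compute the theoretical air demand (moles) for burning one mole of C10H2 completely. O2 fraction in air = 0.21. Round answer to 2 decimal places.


Balanced combustion: C10H2 + 10.5 O2 -> 10 CO2 + 1 H2O
O2 needed = C + H/4 = 10 + 2/4 = 10.50 moles
Air moles = O2 / 0.21 = 10.50 / 0.21 = 50.00 moles air


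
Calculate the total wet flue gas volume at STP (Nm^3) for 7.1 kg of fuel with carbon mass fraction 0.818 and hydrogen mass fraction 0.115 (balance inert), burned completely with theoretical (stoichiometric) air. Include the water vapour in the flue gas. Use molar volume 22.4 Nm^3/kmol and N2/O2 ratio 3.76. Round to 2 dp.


Per kg fuel: CO2 = (C/12 kmol)*22.4 = (0.818/12)*22.4 = 1.52693 Nm^3
Per kg fuel: H2O = (H/2 kmol)*22.4 = (0.115/2)*22.4 = 1.28800 Nm^3
O2 needed per kg fuel = C/12 + H/4 = 0.818/12 + 0.115/4 = 0.09691667 kmol
Per kg fuel: N2 = O2*3.76*22.4 = 0.09691667*3.76*22.4 = 8.16271 Nm^3
Total per kg = 1.52693 + 1.28800 + 8.16271 = 10.97764 Nm^3
Total = 10.97764 * 7.1 = 77.94 Nm^3


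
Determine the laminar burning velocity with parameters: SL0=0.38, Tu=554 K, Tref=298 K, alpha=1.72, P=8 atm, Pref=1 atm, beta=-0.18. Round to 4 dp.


SL = SL0 * (Tu/Tref)^alpha * (P/Pref)^beta
T ratio = 554/298 = 1.85906040
(T ratio)^alpha = 1.85906040^1.72 = 2.905259
(P/Pref)^beta = 8^(-0.18) = 0.687771
SL = 0.38 * 2.905259 * 0.687771 = 0.7593 m/s


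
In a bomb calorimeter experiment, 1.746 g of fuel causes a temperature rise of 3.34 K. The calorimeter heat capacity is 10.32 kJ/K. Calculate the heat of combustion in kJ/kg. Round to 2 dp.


Hc = C_cal * delta_T / m_fuel
Q_released = 10.32 * 3.34 = 34.4688 kJ
m_fuel = 1.746 g = 1.746/1000 kg = 0.001746 kg
Hc = 34.4688 / 0.001746 = 19741.58 kJ/kg


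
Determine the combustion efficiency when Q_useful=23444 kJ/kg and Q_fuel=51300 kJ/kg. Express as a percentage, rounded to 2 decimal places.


Efficiency = (Q_useful / Q_fuel) * 100
Efficiency = (23444 / 51300) * 100
Efficiency = 0.4570 * 100 = 45.70%


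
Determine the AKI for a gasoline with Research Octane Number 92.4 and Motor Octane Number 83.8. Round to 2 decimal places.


AKI = (RON + MON) / 2
AKI = (92.4 + 83.8) / 2
AKI = 176.2 / 2 = 88.10


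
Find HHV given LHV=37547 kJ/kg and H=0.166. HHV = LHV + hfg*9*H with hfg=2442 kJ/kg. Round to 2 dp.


HHV = LHV + hfg * 9 * H
Water addition = 2442 * 9 * 0.166 = 3648.348 kJ/kg
HHV = 37547 + 3648.348 = 41195.35 kJ/kg


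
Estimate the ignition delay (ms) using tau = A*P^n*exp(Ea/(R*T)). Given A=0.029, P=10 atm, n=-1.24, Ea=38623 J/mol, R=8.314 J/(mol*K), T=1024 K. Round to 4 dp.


tau = A * P^n * exp(Ea/(R*T))
P^n = 10^(-1.24) = 0.05754399
Ea/(R*T) = 38623/(8.314*1024) = 4.536658
exp(Ea/(R*T)) = 93.378195
tau = 0.029 * 0.05754399 * 93.378195 = 0.1558 ms


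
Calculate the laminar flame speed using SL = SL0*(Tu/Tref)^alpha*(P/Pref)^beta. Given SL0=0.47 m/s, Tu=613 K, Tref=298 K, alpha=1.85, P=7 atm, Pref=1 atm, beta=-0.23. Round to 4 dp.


SL = SL0 * (Tu/Tref)^alpha * (P/Pref)^beta
T ratio = 613/298 = 2.05704698
(T ratio)^alpha = 2.05704698^1.85 = 3.797535
(P/Pref)^beta = 7^(-0.23) = 0.639186
SL = 0.47 * 3.797535 * 0.639186 = 1.1408 m/s


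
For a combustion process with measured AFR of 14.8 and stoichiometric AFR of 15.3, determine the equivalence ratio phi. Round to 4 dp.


phi = AFR_stoich / AFR_actual
phi = 15.3 / 14.8 = 1.0338


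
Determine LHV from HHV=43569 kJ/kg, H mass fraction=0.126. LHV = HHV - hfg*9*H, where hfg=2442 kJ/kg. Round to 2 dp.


LHV = HHV - hfg * 9 * H
Water correction = 2442 * 9 * 0.126 = 2769.228 kJ/kg
LHV = 43569 - 2769.228 = 40799.77 kJ/kg


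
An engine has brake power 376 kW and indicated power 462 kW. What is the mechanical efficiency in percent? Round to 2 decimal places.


eta_mech = (BP / IP) * 100
Ratio = 376 / 462 = 0.8139
eta_mech = 0.8139 * 100 = 81.39%


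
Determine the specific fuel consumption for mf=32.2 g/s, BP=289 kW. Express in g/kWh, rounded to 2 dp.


SFC = (mf / BP) * 3600
Rate = 32.2 / 289 = 0.111419 g/(s*kW)
SFC = 0.111419 * 3600 = 401.11 g/kWh


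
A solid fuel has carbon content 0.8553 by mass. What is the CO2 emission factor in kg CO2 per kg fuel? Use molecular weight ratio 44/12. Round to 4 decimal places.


EF = C_frac * (M_CO2 / M_C)
EF = 0.8553 * (44/12)
EF = 0.8553 * 3.666667 = 3.1361 kg_CO2/kg_fuel


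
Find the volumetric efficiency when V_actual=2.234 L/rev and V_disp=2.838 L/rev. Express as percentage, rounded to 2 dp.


eta_v = (V_actual / V_disp) * 100
Ratio = 2.234 / 2.838 = 0.7872
eta_v = 0.7872 * 100 = 78.72%


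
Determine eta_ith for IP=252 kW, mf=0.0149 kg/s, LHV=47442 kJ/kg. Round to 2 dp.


eta_ith = (IP / (mf * LHV)) * 100
Denominator = 0.0149 * 47442 = 706.8858 kW
eta_ith = (252 / 706.8858) * 100 = 35.65%


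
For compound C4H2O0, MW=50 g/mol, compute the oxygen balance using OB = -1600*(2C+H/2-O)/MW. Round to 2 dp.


OB = -1600 * (2C + H/2 - O) / MW
Inner = 2*4 + 2/2 - 0 = 9.00
OB = -1600 * 9.00 / 50 = -288.00%


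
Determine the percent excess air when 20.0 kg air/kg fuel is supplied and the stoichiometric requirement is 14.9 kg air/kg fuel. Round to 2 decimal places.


Excess air = actual - stoichiometric = 20.0 - 14.9 = 5.10 kg/kg fuel
Excess air % = (excess / stoich) * 100 = (5.10 / 14.9) * 100 = 34.23%


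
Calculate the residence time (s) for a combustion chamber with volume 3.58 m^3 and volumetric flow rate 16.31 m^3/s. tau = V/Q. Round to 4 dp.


tau = V / Q_flow
tau = 3.58 / 16.31 = 0.2195 s


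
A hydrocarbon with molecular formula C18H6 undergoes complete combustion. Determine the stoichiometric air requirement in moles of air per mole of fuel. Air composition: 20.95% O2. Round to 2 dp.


Balanced combustion: C18H6 + 19.5 O2 -> 18 CO2 + 3 H2O
O2 needed = C + H/4 = 18 + 6/4 = 19.50 moles
Air moles = O2 / 0.2095 = 19.50 / 0.2095 = 93.08 moles air


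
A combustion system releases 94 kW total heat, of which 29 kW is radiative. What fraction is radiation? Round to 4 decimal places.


f_rad = Q_rad / Q_total
f_rad = 29 / 94 = 0.3085


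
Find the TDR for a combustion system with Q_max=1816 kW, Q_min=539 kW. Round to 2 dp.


TDR = Q_max / Q_min
TDR = 1816 / 539 = 3.37
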